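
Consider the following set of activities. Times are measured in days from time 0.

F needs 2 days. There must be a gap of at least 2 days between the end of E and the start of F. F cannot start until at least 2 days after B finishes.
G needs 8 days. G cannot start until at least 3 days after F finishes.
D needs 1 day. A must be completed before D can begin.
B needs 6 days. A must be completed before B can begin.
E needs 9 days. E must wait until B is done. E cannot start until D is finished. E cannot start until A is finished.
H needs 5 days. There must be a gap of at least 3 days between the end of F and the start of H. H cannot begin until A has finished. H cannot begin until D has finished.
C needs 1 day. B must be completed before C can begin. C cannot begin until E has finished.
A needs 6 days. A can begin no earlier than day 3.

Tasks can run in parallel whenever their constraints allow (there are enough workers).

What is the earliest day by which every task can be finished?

39

A waits on its own release at day 3, so it starts at day 3 and finishes at 3 + 6 = day 9.
D waits on A (finishes day 9), so it starts at day 9 and finishes at 9 + 1 = day 10.
B waits on A (finishes day 9), so it starts at day 9 and finishes at 9 + 6 = day 15.
E needs all of B (finishes day 15); D (finishes day 10); A (finishes day 9). That puts its earliest start at day 15; it finishes at 15 + 9 = day 24.
F has to wait for E (finishes day 24, plus 2-day gap → day 26); B (finishes day 15, plus 2-day gap → day 17). The latest of these is day 26, so F runs day 26 to 26 + 2 = day 28.
H cannot start until F (finishes day 28, plus 3-day gap → day 31); A (finishes day 9); D (finishes day 10). The controlling bound is day 31, so H finishes at 31 + 5 = day 36.
After F (finishes day 28, plus 3-day gap → day 31), G can start at day 31 and finishes at day 39.
C cannot start until B (finishes day 15); E (finishes day 24). The controlling bound is day 24, so C finishes at 24 + 1 = day 25.
All tasks are finished once the last one completes. Finish times: A at 9, B at 15, C at 25, D at 10, E at 24, F at 28, G at 39, H at 36. The latest is day 39.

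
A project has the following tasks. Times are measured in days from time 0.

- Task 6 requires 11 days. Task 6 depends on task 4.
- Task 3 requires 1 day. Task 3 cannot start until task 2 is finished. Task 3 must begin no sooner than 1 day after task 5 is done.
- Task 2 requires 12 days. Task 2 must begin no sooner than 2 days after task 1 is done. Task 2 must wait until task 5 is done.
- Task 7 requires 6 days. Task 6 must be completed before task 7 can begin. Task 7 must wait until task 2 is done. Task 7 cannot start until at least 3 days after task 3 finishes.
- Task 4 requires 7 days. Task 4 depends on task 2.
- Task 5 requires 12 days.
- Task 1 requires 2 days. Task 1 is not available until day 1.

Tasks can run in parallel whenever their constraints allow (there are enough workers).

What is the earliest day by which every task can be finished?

48

Task 5 can start immediately at day 0; it finishes at day 12.
Task 1 cannot begin until its own release at day 1. It runs from day 1 to 1 + 2 = day 3.
Task 2 cannot start until task 1 (finishes day 3, plus 2-day gap → day 5); task 5 (finishes day 12). The controlling bound is day 12, so task 2 finishes at 12 + 12 = day 24.
After task 2 (finishes day 24), task 4 can start at day 24 and finishes at day 31.
Task 6 cannot begin until task 4 (finishes day 31). It runs from day 31 to 31 + 11 = day 42.
Task 3 needs all of task 2 (finishes day 24); task 5 (finishes day 12, plus 1-day gap → day 13). That puts its earliest start at day 24; it finishes at 24 + 1 = day 25.
For task 7: task 6 (finishes day 42); task 2 (finishes day 24); task 3 (finishes day 25, plus 3-day gap → day 28). Taking the maximum gives a start of day 42, and it finishes at 42 + 6 = day 48.
All tasks are finished once the last one completes. Finish times: Task 1 at 3, Task 2 at 24, Task 3 at 25, Task 4 at 31, Task 5 at 12, Task 6 at 42, Task 7 at 48. The latest is day 48.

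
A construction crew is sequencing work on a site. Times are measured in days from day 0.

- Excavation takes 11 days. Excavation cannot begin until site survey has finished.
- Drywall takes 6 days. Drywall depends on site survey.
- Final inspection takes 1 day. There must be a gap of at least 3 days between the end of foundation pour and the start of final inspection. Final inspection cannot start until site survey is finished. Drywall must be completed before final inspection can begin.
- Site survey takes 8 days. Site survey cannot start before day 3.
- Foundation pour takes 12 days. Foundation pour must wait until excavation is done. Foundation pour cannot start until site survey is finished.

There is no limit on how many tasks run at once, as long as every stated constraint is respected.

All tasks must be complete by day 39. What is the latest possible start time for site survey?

4

Nothing follows final inspection; the deadline of day 39 is its only limit. It must start by 39 − 1 = day 38.
Foundation pour has to be done before final inspection (must start by day 38, minus 3-day gap → day 35). That means finishing by day 35, i.e. starting by 35 − 12 = day 23.
Excavation has to be done before foundation pour (must start by day 23). That means finishing by day 23, i.e. starting by 23 − 11 = day 12.
Drywall must finish before final inspection (must start by day 38). With a 6-day duration, drywall must start by 38 − 6 = day 32.
Site survey feeds excavation (must start by day 12); foundation pour (must start by day 23); drywall (must start by day 32); final inspection (must start by day 38). Taking the minimum, site survey must finish by day 12 and start by 12 − 8 = day 4.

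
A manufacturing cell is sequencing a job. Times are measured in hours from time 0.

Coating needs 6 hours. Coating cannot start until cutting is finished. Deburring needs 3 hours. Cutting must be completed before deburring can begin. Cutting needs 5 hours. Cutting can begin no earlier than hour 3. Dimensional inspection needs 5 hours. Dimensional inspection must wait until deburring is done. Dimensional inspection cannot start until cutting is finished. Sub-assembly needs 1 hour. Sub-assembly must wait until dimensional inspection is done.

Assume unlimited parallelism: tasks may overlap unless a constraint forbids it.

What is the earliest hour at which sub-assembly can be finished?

Cutting cannot begin until its own release at hour 3. It runs from hour 3 to 3 + 5 = hour 8.
After cutting (finishes hour 8), deburring can start at hour 8 and finishes at hour 11.
For dimensional inspection: deburring (finishes hour 11); cutting (finishes hour 8). Taking the maximum gives a start of hour 11, and it finishes at 11 + 5 = hour 16.
Sub-assembly waits on dimensional inspection (finishes hour 16), so it starts at hour 16 and finishes at 16 + 1 = hour 17.

17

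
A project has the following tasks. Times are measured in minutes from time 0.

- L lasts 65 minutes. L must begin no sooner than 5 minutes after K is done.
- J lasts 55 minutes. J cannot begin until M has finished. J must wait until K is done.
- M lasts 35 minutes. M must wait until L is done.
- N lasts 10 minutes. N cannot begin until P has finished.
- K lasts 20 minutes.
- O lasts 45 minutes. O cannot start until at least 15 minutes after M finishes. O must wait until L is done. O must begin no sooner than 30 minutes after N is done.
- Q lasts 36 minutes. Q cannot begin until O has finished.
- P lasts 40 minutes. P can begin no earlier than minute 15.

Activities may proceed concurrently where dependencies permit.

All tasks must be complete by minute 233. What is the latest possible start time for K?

12

To finish by minute 233, J (duration 55) must start no later than minute 178.
Q has no dependents, so it just needs to finish by minute 233. Starting by 233 − 36 = minute 197 achieves that.
O has to be done before Q (must start by minute 197). That means finishing by minute 197, i.e. starting by 197 − 45 = minute 152.
M feeds J (must start by minute 178); O (must start by minute 152, minus 15-minute gap → minute 137). Taking the minimum, M must finish by minute 137 and start by 137 − 35 = minute 102.
L feeds M (must start by minute 102); O (must start by minute 152). Taking the minimum, L must finish by minute 102 and start by 102 − 65 = minute 37.
K has several dependents: J (must start by minute 178); L (must start by minute 37, minus 5-minute gap → minute 32). The earliest of those limits is minute 32, so K must start by 32 − 20 = minute 12.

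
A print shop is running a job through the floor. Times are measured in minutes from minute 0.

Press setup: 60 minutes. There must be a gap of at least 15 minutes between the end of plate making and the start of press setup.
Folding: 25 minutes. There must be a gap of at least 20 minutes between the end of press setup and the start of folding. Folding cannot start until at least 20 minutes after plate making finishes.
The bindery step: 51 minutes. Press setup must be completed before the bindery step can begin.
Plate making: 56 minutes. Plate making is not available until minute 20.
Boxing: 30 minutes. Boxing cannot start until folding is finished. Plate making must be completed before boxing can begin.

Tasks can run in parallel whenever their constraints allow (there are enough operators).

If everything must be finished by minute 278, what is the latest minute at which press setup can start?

143

Boxing has no dependents, so it just needs to finish by minute 278. Starting by 278 − 30 = minute 248 achieves that.
Since boxing (must start by minute 248) depends on it, folding must finish by minute 248. Backing off its 25-minute duration gives a latest start of minute 223.
Nothing follows the bindery step; the deadline of minute 278 is its only limit. It must start by 278 − 51 = minute 227.
For press setup: folding (must start by minute 223, minus 20-minute gap → minute 203); the bindery step (must start by minute 227). The most restrictive is minute 203; with a 60-minute duration, press setup must start by minute 143.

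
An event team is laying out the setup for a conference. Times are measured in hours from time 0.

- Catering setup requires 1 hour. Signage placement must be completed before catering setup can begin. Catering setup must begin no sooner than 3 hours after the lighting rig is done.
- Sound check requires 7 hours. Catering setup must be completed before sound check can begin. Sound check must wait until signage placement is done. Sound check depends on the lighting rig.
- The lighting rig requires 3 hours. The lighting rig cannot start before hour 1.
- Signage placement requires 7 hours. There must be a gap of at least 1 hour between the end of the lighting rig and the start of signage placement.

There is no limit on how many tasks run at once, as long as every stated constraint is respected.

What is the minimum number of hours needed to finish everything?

After its own release at hour 1, the lighting rig can start at hour 1 and finishes at hour 4.
After the lighting rig (finishes hour 4, plus 1-hour gap → hour 5), signage placement can start at hour 5 and finishes at hour 12.
Catering setup has to wait for signage placement (finishes hour 12); the lighting rig (finishes hour 4, plus 3-hour gap → hour 7). The latest of these is hour 12, so catering setup runs hour 12 to 12 + 1 = hour 13.
For sound check: catering setup (finishes hour 13); signage placement (finishes hour 12); the lighting rig (finishes hour 4). Taking the maximum gives a start of hour 13, and it finishes at 13 + 7 = hour 20.
All tasks are finished once the last one completes. Finish times: The lighting rig at 4, Signage placement at 12, Catering setup at 13, Sound check at 20. The latest is hour 20.

20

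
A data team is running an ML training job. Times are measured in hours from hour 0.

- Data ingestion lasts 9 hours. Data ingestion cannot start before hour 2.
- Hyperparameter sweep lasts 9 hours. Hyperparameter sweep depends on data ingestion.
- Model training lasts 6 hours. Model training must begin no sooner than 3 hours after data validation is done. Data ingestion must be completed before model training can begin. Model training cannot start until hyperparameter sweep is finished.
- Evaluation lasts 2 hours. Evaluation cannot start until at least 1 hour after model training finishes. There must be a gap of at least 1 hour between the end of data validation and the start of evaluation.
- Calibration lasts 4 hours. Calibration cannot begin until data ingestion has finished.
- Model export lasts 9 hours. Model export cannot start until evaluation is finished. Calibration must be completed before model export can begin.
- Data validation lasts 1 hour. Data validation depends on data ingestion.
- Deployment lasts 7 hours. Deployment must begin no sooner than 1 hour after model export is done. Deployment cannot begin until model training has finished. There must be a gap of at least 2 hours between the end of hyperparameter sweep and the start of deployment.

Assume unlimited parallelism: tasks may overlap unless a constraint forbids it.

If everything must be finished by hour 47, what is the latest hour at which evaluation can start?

28

Deployment must finish by hour 47; it takes 7 hours, so it must start by 47 − 7 = hour 40.
Model export must finish before deployment (must start by hour 40, minus 1-hour gap → hour 39). With a 9-hour duration, model export must start by 39 − 9 = hour 30.
Evaluation must finish before model export (must start by hour 30). With a 2-hour duration, evaluation must start by 30 − 2 = hour 28.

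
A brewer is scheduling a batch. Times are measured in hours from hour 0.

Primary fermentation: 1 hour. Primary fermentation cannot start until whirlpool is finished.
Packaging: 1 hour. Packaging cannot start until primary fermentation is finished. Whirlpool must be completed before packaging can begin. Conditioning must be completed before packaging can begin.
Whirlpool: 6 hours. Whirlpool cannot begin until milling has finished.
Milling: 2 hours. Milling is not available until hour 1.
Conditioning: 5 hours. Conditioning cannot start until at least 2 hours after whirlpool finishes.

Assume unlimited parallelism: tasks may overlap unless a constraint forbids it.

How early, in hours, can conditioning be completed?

16

After its own release at hour 1, milling can start at hour 1 and finishes at hour 3.
Whirlpool cannot begin until milling (finishes hour 3). It runs from hour 3 to 3 + 6 = hour 9.
Conditioning cannot begin until whirlpool (finishes hour 9, plus 2-hour gap → hour 11). It runs from hour 11 to 11 + 5 = hour 16.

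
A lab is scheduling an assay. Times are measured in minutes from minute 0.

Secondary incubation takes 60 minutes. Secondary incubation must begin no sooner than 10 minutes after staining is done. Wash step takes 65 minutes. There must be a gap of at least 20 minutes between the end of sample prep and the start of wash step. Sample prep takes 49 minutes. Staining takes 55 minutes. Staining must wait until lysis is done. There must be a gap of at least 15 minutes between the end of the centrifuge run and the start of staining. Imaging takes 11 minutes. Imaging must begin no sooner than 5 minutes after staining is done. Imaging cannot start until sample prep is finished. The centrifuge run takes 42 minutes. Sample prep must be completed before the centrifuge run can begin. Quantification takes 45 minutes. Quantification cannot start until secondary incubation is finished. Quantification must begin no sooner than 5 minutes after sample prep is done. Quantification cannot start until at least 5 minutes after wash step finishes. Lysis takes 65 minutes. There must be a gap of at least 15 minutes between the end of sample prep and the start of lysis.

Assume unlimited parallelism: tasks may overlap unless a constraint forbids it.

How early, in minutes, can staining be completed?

Sample prep has no prerequisites, so it starts at minute 0 and finishes at minute 49.
After sample prep (finishes minute 49), the centrifuge run can start at minute 49 and finishes at minute 91.
Lysis cannot begin until sample prep (finishes minute 49, plus 15-minute gap → minute 64). It runs from minute 64 to 64 + 65 = minute 129.
Staining has to wait for lysis (finishes minute 129); the centrifuge run (finishes minute 91, plus 15-minute gap → minute 106). The latest of these is minute 129, so staining runs minute 129 to 129 + 55 = minute 184.

184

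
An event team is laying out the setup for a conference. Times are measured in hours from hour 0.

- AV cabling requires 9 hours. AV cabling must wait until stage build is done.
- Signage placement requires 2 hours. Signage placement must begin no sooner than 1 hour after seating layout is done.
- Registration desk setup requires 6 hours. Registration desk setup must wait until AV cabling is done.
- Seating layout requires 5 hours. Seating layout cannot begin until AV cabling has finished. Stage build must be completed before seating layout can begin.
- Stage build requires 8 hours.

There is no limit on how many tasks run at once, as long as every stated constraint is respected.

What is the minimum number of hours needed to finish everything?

Stage build has no prerequisites, so it starts at hour 0 and finishes at hour 8.
AV cabling cannot begin until stage build (finishes hour 8). It runs from hour 8 to 8 + 9 = hour 17.
Registration desk setup cannot begin until AV cabling (finishes hour 17). It runs from hour 17 to 17 + 6 = hour 23.
For seating layout: AV cabling (finishes hour 17); stage build (finishes hour 8). Taking the maximum gives a start of hour 17, and it finishes at 17 + 5 = hour 22.
After seating layout (finishes hour 22, plus 1-hour gap → hour 23), signage placement can start at hour 23 and finishes at hour 25.
All tasks are finished once the last one completes. Finish times: Stage build at 8, AV cabling at 17, Seating layout at 22, Registration desk setup at 23, Signage placement at 25. The latest is hour 25.

25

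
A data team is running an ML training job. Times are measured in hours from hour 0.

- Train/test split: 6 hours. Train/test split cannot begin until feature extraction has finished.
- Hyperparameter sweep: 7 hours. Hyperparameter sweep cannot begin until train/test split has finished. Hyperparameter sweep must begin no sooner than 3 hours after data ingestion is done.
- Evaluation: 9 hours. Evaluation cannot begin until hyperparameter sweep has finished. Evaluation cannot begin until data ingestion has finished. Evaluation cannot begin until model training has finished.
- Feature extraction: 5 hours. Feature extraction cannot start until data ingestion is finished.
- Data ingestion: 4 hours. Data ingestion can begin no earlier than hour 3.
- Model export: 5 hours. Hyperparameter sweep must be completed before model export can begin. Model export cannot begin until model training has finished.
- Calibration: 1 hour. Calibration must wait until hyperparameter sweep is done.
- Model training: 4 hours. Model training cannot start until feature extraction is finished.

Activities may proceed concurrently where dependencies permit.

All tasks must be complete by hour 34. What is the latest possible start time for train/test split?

12

Nothing follows evaluation; the deadline of hour 34 is its only limit. It must start by 34 − 9 = hour 25.
To finish by hour 34, calibration (duration 1) must start no later than hour 33.
Model export has no dependents, so it just needs to finish by hour 34. Starting by 34 − 5 = hour 29 achieves that.
Hyperparameter sweep must finish in time for evaluation (must start by hour 25); calibration (must start by hour 33); model export (must start by hour 29). The tightest is hour 25, so hyperparameter sweep must start by 25 − 7 = hour 18.
Train/test split has to be done before hyperparameter sweep (must start by hour 18). That means finishing by hour 18, i.e. starting by 18 − 6 = hour 12.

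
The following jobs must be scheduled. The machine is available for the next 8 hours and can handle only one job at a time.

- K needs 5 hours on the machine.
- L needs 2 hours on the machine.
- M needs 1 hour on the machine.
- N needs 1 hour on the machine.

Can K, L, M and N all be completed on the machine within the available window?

Running back to back, the jobs need 5 + 2 + 1 + 1 = 9 hours on the machine.
Since 9 > 8, they cannot all fit.

No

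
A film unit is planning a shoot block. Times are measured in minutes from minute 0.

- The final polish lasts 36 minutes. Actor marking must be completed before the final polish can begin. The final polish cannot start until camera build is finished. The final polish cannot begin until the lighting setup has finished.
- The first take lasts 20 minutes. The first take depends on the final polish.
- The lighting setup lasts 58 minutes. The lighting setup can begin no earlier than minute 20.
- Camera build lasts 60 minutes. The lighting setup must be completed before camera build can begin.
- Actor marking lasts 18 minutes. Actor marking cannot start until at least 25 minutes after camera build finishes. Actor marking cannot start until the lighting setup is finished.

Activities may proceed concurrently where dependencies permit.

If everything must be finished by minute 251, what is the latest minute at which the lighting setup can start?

34

To finish by minute 251, the first take (duration 20) must start no later than minute 231.
The final polish has to be done before the first take (must start by minute 231). That means finishing by minute 231, i.e. starting by 231 − 36 = minute 195.
Since the final polish (must start by minute 195) depends on it, actor marking must finish by minute 195. Backing off its 18-minute duration gives a latest start of minute 177.
Camera build has several dependents: actor marking (must start by minute 177, minus 25-minute gap → minute 152); the final polish (must start by minute 195). The earliest of those limits is minute 152, so camera build must start by 152 − 60 = minute 92.
The lighting setup feeds camera build (must start by minute 92); actor marking (must start by minute 177); the final polish (must start by minute 195). Taking the minimum, the lighting setup must finish by minute 92 and start by 92 − 58 = minute 34.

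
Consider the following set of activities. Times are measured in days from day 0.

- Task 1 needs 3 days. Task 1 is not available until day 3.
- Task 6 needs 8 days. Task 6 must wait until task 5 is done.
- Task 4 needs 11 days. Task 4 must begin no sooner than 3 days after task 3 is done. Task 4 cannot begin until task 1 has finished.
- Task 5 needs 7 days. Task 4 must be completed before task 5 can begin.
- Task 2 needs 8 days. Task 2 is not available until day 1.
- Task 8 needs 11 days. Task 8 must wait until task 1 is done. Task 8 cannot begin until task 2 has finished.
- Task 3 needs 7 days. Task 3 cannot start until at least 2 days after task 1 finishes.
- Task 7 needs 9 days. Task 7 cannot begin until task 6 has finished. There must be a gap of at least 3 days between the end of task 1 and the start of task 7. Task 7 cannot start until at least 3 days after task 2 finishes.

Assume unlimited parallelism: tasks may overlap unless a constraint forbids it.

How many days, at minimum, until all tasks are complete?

Task 2 waits on its own release at day 1, so it starts at day 1 and finishes at 1 + 8 = day 9.
Task 1 waits on its own release at day 3, so it starts at day 3 and finishes at 3 + 3 = day 6.
Task 8 has to wait for task 1 (finishes day 6); task 2 (finishes day 9). The latest of these is day 9, so task 8 runs day 9 to 9 + 11 = day 20.
Task 3 cannot begin until task 1 (finishes day 6, plus 2-day gap → day 8). It runs from day 8 to 8 + 7 = day 15.
Task 4 cannot start until task 3 (finishes day 15, plus 3-day gap → day 18); task 1 (finishes day 6). The controlling bound is day 18, so task 4 finishes at 18 + 11 = day 29.
Task 5 cannot begin until task 4 (finishes day 29). It runs from day 29 to 29 + 7 = day 36.
Task 6 cannot begin until task 5 (finishes day 36). It runs from day 36 to 36 + 8 = day 44.
Task 7 needs all of task 6 (finishes day 44); task 1 (finishes day 6, plus 3-day gap → day 9); task 2 (finishes day 9, plus 3-day gap → day 12). That puts its earliest start at day 44; it finishes at 44 + 9 = day 53.
All tasks are finished once the last one completes. Finish times: Task 1 at 6, Task 2 at 9, Task 3 at 15, Task 4 at 29, Task 5 at 36, Task 6 at 44, Task 7 at 53, Task 8 at 20. The latest is day 53.

53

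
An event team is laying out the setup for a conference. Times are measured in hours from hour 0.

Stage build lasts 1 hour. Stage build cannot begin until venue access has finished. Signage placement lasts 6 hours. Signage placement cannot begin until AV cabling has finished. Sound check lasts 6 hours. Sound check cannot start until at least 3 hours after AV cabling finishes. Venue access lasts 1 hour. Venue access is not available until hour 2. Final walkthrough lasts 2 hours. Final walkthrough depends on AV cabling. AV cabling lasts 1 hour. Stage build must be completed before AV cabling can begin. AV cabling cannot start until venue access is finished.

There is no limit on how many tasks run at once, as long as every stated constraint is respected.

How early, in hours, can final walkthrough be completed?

7

After its own release at hour 2, venue access can start at hour 2 and finishes at hour 3.
Stage build waits on venue access (finishes hour 3), so it starts at hour 3 and finishes at 3 + 1 = hour 4.
AV cabling cannot start until stage build (finishes hour 4); venue access (finishes hour 3). The controlling bound is hour 4, so AV cabling finishes at 4 + 1 = hour 5.
Final walkthrough cannot begin until AV cabling (finishes hour 5). It runs from hour 5 to 5 + 2 = hour 7.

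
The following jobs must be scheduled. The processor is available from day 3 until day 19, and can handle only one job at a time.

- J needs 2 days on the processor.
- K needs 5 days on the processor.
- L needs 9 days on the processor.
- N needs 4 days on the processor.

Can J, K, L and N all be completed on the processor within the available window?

The processor window is 19 − 3 = 16 days.
Running back to back, the jobs need 2 + 5 + 9 + 4 = 20 days on the processor.
Since 20 > 16, they cannot all fit.

No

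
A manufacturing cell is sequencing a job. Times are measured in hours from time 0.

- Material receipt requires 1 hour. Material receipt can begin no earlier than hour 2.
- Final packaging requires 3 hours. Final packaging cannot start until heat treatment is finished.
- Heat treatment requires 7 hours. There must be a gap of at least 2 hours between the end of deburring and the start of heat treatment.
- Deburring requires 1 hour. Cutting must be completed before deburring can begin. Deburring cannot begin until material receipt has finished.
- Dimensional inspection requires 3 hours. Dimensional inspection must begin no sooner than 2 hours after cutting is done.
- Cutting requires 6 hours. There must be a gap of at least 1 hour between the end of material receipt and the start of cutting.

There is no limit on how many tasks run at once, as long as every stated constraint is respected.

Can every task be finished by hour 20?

No

Material receipt cannot begin until its own release at hour 2. It runs from hour 2 to 2 + 1 = hour 3.
Cutting waits on material receipt (finishes hour 3, plus 1-hour gap → hour 4), so it starts at hour 4 and finishes at 4 + 6 = hour 10.
Dimensional inspection cannot begin until cutting (finishes hour 10, plus 2-hour gap → hour 12). It runs from hour 12 to 12 + 3 = hour 15.
Deburring has to wait for cutting (finishes hour 10); material receipt (finishes hour 3). The latest of these is hour 10, so deburring runs hour 10 to 10 + 1 = hour 11.
After deburring (finishes hour 11, plus 2-hour gap → hour 13), heat treatment can start at hour 13 and finishes at hour 20.
Final packaging cannot begin until heat treatment (finishes hour 20). It runs from hour 20 to 20 + 3 = hour 23.
The earliest everything can be done is hour 23, which is after the deadline of 20, so it is not possible.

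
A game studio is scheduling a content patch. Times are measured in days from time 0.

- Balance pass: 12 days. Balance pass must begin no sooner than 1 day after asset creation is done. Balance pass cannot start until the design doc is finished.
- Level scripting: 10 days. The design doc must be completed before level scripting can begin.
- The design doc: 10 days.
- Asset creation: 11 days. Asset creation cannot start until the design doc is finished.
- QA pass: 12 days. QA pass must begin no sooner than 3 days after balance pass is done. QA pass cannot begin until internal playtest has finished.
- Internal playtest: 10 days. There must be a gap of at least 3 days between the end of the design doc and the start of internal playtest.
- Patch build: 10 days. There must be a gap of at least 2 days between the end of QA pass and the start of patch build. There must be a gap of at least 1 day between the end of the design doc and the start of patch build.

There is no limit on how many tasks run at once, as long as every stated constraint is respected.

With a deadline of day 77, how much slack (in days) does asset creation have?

16

The design doc has no prerequisites, so it starts at day 0 and finishes at day 10.
Asset creation cannot begin until the design doc (finishes day 10). It runs from day 10 to 10 + 11 = day 21.

Working backward from the deadline:
To finish by day 77, patch build (duration 10) must start no later than day 67.
Since patch build (must start by day 67, minus 2-day gap → day 65) depends on it, QA pass must finish by day 65. Backing off its 12-day duration gives a latest start of day 53.
Since QA pass (must start by day 53, minus 3-day gap → day 50) depends on it, balance pass must finish by day 50. Backing off its 12-day duration gives a latest start of day 38.
Asset creation feeds into balance pass (must start by day 38, minus 1-day gap → day 37); so asset creation must finish by day 37 and therefore start by day 26.
So asset creation can start as early as day 10 and as late as day 26, giving 26 − 10 = 16 days of slack.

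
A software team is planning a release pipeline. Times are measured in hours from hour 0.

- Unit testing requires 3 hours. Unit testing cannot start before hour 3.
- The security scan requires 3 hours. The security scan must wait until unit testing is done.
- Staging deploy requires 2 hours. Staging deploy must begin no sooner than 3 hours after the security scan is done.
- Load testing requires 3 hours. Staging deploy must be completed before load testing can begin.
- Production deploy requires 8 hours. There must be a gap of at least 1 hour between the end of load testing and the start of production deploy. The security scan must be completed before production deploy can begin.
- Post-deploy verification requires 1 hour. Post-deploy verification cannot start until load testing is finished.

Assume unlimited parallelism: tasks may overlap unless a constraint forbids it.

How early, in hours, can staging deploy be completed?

14

After its own release at hour 3, unit testing can start at hour 3 and finishes at hour 6.
The security scan waits on unit testing (finishes hour 6), so it starts at hour 6 and finishes at 6 + 3 = hour 9.
Staging deploy cannot begin until the security scan (finishes hour 9, plus 3-hour gap → hour 12). It runs from hour 12 to 12 + 2 = hour 14.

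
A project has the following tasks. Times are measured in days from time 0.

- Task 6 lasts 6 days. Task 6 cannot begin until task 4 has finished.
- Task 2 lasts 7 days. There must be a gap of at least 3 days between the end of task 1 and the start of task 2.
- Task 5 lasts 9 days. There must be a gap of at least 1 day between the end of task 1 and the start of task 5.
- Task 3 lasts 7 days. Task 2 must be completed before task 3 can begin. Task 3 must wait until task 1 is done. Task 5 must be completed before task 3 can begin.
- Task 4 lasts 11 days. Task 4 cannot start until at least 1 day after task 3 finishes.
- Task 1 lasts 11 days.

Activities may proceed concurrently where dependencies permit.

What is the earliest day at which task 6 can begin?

40

Nothing blocks task 1, so it runs from day 0 to day 11.
After task 1 (finishes day 11, plus 1-day gap → day 12), task 5 can start at day 12 and finishes at day 21.
After task 1 (finishes day 11, plus 3-day gap → day 14), task 2 can start at day 14 and finishes at day 21.
Task 3 needs all of task 2 (finishes day 21); task 1 (finishes day 11); task 5 (finishes day 21). That puts its earliest start at day 21; it finishes at 21 + 7 = day 28.
Task 4 cannot begin until task 3 (finishes day 28, plus 1-day gap → day 29). It runs from day 29 to 29 + 11 = day 40.
Task 6 waits on task 4 (finishes day 40), so the earliest it can start is day 40.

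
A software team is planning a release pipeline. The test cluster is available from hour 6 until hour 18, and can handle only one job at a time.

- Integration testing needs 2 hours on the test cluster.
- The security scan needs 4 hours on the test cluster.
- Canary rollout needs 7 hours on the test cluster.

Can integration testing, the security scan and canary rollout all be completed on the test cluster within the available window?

No

The test cluster window is 18 − 6 = 12 hours.
Running back to back, the jobs need 2 + 4 + 7 = 13 hours on the test cluster.
Since 13 > 12, they cannot all fit.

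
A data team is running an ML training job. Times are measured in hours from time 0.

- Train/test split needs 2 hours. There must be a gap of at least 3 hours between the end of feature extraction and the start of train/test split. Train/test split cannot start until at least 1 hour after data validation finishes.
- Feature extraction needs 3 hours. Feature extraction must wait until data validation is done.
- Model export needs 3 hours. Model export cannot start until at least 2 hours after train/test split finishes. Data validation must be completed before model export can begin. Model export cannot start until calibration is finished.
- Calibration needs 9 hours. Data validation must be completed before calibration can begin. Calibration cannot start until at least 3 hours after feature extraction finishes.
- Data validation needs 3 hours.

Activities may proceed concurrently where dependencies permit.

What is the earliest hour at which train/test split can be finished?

11

Data validation has no prerequisites, so it starts at hour 0 and finishes at hour 3.
After data validation (finishes hour 3), feature extraction can start at hour 3 and finishes at hour 6.
Train/test split needs all of feature extraction (finishes hour 6, plus 3-hour gap → hour 9); data validation (finishes hour 3, plus 1-hour gap → hour 4). That puts its earliest start at hour 9; it finishes at 9 + 2 = hour 11.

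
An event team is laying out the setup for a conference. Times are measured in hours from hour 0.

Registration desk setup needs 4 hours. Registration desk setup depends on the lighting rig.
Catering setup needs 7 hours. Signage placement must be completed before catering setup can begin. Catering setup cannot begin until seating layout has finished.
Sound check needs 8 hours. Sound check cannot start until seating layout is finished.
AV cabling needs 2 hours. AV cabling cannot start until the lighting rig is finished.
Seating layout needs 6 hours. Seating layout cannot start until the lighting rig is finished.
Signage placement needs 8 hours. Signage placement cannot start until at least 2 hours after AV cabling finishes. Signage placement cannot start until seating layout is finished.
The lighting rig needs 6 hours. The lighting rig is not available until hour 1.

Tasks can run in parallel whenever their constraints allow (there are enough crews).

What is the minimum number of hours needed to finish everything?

28

The lighting rig cannot begin until its own release at hour 1. It runs from hour 1 to 1 + 6 = hour 7.
Registration desk setup cannot begin until the lighting rig (finishes hour 7). It runs from hour 7 to 7 + 4 = hour 11.
After the lighting rig (finishes hour 7), seating layout can start at hour 7 and finishes at hour 13.
Sound check waits on seating layout (finishes hour 13), so it starts at hour 13 and finishes at 13 + 8 = hour 21.
AV cabling cannot begin until the lighting rig (finishes hour 7). It runs from hour 7 to 7 + 2 = hour 9.
For signage placement: AV cabling (finishes hour 9, plus 2-hour gap → hour 11); seating layout (finishes hour 13). Taking the maximum gives a start of hour 13, and it finishes at 13 + 8 = hour 21.
For catering setup: signage placement (finishes hour 21); seating layout (finishes hour 13). Taking the maximum gives a start of hour 21, and it finishes at 21 + 7 = hour 28.
All tasks are finished once the last one completes. Finish times: The lighting rig at 7, AV cabling at 9, Seating layout at 13, Registration desk setup at 11, Signage placement at 21, Catering setup at 28, Sound check at 21. The latest is hour 28.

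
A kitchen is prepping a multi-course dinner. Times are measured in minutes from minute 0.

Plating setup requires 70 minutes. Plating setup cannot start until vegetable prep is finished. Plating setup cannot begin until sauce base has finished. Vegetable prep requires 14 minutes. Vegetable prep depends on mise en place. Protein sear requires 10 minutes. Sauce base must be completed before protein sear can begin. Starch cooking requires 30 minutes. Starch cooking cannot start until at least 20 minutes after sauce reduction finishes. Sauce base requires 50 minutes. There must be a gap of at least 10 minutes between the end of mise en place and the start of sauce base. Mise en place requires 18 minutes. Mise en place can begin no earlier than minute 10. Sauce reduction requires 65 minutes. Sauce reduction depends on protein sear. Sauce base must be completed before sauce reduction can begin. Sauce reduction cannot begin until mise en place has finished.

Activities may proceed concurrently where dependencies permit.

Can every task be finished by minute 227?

Yes

Mise en place waits on its own release at minute 10, so it starts at minute 10 and finishes at 10 + 18 = minute 28.
Vegetable prep cannot begin until mise en place (finishes minute 28). It runs from minute 28 to 28 + 14 = minute 42.
Sauce base waits on mise en place (finishes minute 28, plus 10-minute gap → minute 38), so it starts at minute 38 and finishes at 38 + 50 = minute 88.
For plating setup: vegetable prep (finishes minute 42); sauce base (finishes minute 88). Taking the maximum gives a start of minute 88, and it finishes at 88 + 70 = minute 158.
After sauce base (finishes minute 88), protein sear can start at minute 88 and finishes at minute 98.
For sauce reduction: protein sear (finishes minute 98); sauce base (finishes minute 88); mise en place (finishes minute 28). Taking the maximum gives a start of minute 98, and it finishes at 98 + 65 = minute 163.
Starch cooking cannot begin until sauce reduction (finishes minute 163, plus 20-minute gap → minute 183). It runs from minute 183 to 183 + 30 = minute 213.
Every task is finished by minute 213, which is no later than the deadline of 227, so the schedule is feasible.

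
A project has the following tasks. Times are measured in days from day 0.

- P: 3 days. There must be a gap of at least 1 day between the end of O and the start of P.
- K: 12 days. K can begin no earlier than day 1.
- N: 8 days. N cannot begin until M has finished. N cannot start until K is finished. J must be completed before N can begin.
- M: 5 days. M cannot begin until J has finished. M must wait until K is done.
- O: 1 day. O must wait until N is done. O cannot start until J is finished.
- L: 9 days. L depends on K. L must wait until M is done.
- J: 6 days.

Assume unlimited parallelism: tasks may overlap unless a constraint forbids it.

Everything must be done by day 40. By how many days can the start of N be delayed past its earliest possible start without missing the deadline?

K waits on its own release at day 1, so it starts at day 1 and finishes at 1 + 12 = day 13.
J has no prerequisites, so it starts at day 0 and finishes at day 6.
M has to wait for J (finishes day 6); K (finishes day 13). The latest of these is day 13, so M runs day 13 to 13 + 5 = day 18.
N needs all of M (finishes day 18); K (finishes day 13); J (finishes day 6). That puts its earliest start at day 18; it finishes at 18 + 8 = day 26.

Working backward from the deadline:
Nothing follows P; the deadline of day 40 is its only limit. It must start by 40 − 3 = day 37.
O must finish before P (must start by day 37, minus 1-day gap → day 36). With a 1-day duration, O must start by 36 − 1 = day 35.
N feeds into O (must start by day 35); so N must finish by day 35 and therefore start by day 27.
So N can start as early as day 18 and as late as day 27, giving 27 − 18 = 9 days of slack.

9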